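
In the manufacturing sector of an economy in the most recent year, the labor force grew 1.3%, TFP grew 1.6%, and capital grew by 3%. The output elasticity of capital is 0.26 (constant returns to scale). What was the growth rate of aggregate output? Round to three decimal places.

Labor's share = 1 − 0.26 = 0.74.
Capital: 0.26 × 3 = 0.78 pp.
The labor force: 0.74 × 1.3 = 0.962 pp.
Output growth = 1.6 + 1.742 = 3.342%.

3.342%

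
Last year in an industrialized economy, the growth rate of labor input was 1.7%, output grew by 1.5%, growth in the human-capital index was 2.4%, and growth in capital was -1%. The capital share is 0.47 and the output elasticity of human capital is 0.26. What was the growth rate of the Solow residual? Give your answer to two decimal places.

0.89%

Labor's share = 1 − 0.47 − 0.26 = 0.27.
Capital: 0.47 × (-1) = -0.47 pp.
The human-capital index: 0.26 × 2.4 = 0.624 pp.
Labor input: 0.27 × 1.7 = 0.459 pp.
TFP growth = 1.5 − 0.613 = 0.887%.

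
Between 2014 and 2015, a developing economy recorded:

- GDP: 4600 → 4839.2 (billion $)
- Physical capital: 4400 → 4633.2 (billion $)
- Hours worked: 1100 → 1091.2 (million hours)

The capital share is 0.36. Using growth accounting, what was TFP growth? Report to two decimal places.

3.80%

GDP growth = (4839.2 − 4600) / 4600 = 5.2%.
Physical capital growth = (4633.2 − 4400) / 4400 = 5.3%.
Hours worked growth = (1091.2 − 1100) / 1100 = -0.8%.
Labor's share = 1 − 0.36 = 0.64.
Physical capital: 0.36 × 5.3 = 1.908 pp.
Hours worked: 0.64 × (-0.8) = -0.512 pp.
TFP growth = 5.2 − 1.396 = 3.804%.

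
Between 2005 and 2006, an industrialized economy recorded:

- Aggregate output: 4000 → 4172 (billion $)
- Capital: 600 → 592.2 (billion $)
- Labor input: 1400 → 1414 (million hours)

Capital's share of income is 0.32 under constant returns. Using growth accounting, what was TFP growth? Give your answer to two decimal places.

Aggregate output growth = (4172 − 4000) / 4000 = 4.3%.
Capital growth = (592.2 − 600) / 600 = -1.3%.
Labor input growth = (1414 − 1400) / 1400 = 1%.
Labor's share = 1 − 0.32 = 0.68.
Capital: 0.32 × (-1.3) = -0.416 pp.
Labor input: 0.68 × 1 = 0.68 pp.
TFP growth = 4.3 − 0.264 = 4.036%.

4.04%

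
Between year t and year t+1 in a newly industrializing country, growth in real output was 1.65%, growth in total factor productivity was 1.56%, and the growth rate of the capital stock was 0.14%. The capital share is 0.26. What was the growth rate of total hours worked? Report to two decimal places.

Labor's share = 1 − 0.26 = 0.74.
gY = gA + 0.26×0.14 + 0.74×g.
0.74×g = 1.65 − 1.56 − 0.0364 = 0.0536.
g = 0.0536 / 0.74 = 0.0724%.

Total hours worked growth was 0.07%.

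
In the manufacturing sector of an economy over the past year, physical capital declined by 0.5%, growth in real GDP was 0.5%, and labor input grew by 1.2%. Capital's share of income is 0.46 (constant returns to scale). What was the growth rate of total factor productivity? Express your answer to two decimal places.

0.08%

Labor's share = 1 − 0.46 = 0.54.
Physical capital: 0.46 × (-0.5) = -0.23 pp.
Labor input: 0.54 × 1.2 = 0.648 pp.
TFP growth = 0.5 − 0.418 = 0.082%.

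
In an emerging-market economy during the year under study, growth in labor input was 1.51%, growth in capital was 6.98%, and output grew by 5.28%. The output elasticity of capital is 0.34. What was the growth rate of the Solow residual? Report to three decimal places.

1.910%

Labor's share = 1 − 0.34 = 0.66.
Capital: 0.34 × 6.98 = 2.3732 pp.
Labor input: 0.66 × 1.51 = 0.9966 pp.
TFP growth = 5.28 − 3.3698 = 1.9102%.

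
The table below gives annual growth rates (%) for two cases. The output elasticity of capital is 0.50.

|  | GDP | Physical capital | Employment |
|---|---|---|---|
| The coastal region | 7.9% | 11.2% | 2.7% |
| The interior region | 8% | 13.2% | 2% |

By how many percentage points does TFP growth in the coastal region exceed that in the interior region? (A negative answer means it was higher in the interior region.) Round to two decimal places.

Labor's share = 1 − 0.5 = 0.5.
The coastal region: TFP = 7.9 − 5.6 − 1.35 = 0.95%.
The interior region: TFP = 8 − 6.6 − 1 = 0.4%.
Difference = 0.95 − (0.4) = 0.55 pp.

0.55 percentage points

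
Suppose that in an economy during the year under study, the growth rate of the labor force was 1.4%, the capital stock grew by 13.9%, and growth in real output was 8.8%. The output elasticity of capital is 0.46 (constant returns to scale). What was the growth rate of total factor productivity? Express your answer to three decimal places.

Labor's share = 1 − 0.46 = 0.54.
The capital stock: 0.46 × 13.9 = 6.394 pp.
The labor force: 0.54 × 1.4 = 0.756 pp.
TFP growth = 8.8 − 7.15 = 1.65%.

Total factor productivity grew 1.650%.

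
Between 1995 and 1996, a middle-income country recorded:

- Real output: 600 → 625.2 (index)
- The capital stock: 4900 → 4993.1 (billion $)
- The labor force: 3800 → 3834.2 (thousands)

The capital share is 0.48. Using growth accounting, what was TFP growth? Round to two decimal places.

Real output growth = (625.2 − 600) / 600 = 4.2%.
The capital stock growth = (4993.1 − 4900) / 4900 = 1.9%.
The labor force growth = (3834.2 − 3800) / 3800 = 0.9%.
Labor's share = 1 − 0.48 = 0.52.
The capital stock: 0.48 × 1.9 = 0.912 pp.
The labor force: 0.52 × 0.9 = 0.468 pp.
TFP growth = 4.2 − 1.38 = 2.82%.

2.82%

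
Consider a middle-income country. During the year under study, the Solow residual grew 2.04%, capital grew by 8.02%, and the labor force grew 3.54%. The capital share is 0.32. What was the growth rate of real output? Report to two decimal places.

Real output growth was 7.01%.

Labor's share = 1 − 0.32 = 0.68.
Capital: 0.32 × 8.02 = 2.5664 pp.
The labor force: 0.68 × 3.54 = 2.4072 pp.
Output growth = 2.04 + 4.9736 = 7.0136%.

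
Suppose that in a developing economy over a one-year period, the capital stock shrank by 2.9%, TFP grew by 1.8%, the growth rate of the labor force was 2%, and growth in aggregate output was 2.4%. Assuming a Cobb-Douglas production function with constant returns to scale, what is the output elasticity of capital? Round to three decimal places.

0.286

gY = gA + α·gK + (1−α)·gL, so gY − gA − gL = α(gK − gL).
2.4 − 1.8 − 2 = α × (-2.9 − 2).
-1.4 = -4.9 α, so α = 0.28571.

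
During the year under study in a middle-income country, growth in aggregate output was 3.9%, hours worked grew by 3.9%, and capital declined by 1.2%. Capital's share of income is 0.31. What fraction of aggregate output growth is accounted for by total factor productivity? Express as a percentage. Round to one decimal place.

Labor's share = 1 − 0.31 = 0.69.
Capital: 0.31 × (-1.2) = -0.372 pp.
Hours worked: 0.69 × 3.9 = 2.691 pp.
TFP growth = 3.9 − 2.319 = 1.581%.
TFP share of growth = 1.581 / 3.9 × 100 = 40.538%.

40.5%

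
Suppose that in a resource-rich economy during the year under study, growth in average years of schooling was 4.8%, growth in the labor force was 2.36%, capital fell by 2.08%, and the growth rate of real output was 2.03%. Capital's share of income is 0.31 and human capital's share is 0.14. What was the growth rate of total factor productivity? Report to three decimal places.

Labor's share = 1 − 0.31 − 0.14 = 0.55.
Capital: 0.31 × (-2.08) = -0.6448 pp.
Average years of schooling: 0.14 × 4.8 = 0.672 pp.
The labor force: 0.55 × 2.36 = 1.298 pp.
TFP growth = 2.03 − 1.3252 = 0.7048%.

0.705%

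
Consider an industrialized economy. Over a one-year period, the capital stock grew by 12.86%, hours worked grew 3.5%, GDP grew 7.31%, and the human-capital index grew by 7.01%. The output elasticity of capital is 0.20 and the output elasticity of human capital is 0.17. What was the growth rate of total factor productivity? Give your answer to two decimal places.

Labor's share = 1 − 0.2 − 0.17 = 0.63.
The capital stock: 0.2 × 12.86 = 2.572 pp.
The human-capital index: 0.17 × 7.01 = 1.1917 pp.
Hours worked: 0.63 × 3.5 = 2.205 pp.
TFP growth = 7.31 − 5.9687 = 1.3413%.

1.34%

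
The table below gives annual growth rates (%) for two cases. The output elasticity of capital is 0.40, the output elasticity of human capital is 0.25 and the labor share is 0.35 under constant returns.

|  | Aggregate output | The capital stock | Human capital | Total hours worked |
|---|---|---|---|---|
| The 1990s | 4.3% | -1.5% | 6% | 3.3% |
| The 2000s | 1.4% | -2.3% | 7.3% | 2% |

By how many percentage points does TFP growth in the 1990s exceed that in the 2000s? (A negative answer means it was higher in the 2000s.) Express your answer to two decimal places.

2.45 percentage points

Labor's share = 1 − 0.4 − 0.25 = 0.35.
The 1990s: TFP = 4.3 + 0.6 − 1.5 − 1.155 = 2.245%.
The 2000s: TFP = 1.4 + 0.92 − 1.825 − 0.7 = -0.205%.
Difference = 2.245 − (-0.205) = 2.45 pp.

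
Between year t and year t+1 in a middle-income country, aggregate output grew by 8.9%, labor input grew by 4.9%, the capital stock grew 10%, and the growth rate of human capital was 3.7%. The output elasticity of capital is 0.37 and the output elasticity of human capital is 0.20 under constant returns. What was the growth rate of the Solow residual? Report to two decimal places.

Labor's share = 1 − 0.37 − 0.2 = 0.43.
The capital stock: 0.37 × 10 = 3.7 pp.
Human capital: 0.2 × 3.7 = 0.74 pp.
Labor input: 0.43 × 4.9 = 2.107 pp.
TFP growth = 8.9 − 6.547 = 2.353%.

2.35%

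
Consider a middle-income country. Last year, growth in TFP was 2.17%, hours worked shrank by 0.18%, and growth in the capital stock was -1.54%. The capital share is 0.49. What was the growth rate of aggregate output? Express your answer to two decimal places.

Aggregate output grew 1.32%.

Labor's share = 1 − 0.49 = 0.51.
The capital stock: 0.49 × (-1.54) = -0.7546 pp.
Hours worked: 0.51 × (-0.18) = -0.0918 pp.
Output growth = 2.17 + (-0.8464) = 1.3236%.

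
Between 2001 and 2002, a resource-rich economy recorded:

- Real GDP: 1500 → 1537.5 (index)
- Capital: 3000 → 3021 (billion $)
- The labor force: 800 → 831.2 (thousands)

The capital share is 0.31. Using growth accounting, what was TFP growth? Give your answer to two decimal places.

-0.41%

Real GDP growth = (1537.5 − 1500) / 1500 = 2.5%.
Capital growth = (3021 − 3000) / 3000 = 0.7%.
The labor force growth = (831.2 − 800) / 800 = 3.9%.
Labor's share = 1 − 0.31 = 0.69.
Capital: 0.31 × 0.7 = 0.217 pp.
The labor force: 0.69 × 3.9 = 2.691 pp.
TFP growth = 2.5 − 2.908 = -0.408%.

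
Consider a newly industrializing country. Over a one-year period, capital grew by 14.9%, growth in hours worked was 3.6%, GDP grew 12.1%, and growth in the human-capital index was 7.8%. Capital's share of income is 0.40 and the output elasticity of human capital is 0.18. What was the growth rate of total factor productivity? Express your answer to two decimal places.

Labor's share = 1 − 0.4 − 0.18 = 0.42.
Capital: 0.4 × 14.9 = 5.96 pp.
The human-capital index: 0.18 × 7.8 = 1.404 pp.
Hours worked: 0.42 × 3.6 = 1.512 pp.
TFP growth = 12.1 − 8.876 = 3.224%.

Total factor productivity growth was 3.22%.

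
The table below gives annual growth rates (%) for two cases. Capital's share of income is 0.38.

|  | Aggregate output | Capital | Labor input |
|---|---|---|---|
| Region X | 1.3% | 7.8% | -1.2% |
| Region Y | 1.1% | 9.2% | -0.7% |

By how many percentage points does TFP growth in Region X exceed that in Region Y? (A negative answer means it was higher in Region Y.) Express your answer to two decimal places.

1.04 percentage points

Labor's share = 1 − 0.38 = 0.62.
Region X: TFP = 1.3 − 2.964 + 0.744 = -0.92%.
Region Y: TFP = 1.1 − 3.496 + 0.434 = -1.962%.
Difference = -0.92 − (-1.962) = 1.042 pp.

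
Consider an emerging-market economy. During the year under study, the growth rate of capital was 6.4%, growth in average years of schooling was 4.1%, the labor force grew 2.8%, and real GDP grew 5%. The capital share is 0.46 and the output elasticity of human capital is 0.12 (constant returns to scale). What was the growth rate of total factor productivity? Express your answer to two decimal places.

Labor's share = 1 − 0.46 − 0.12 = 0.42.
Capital: 0.46 × 6.4 = 2.944 pp.
Average years of schooling: 0.12 × 4.1 = 0.492 pp.
The labor force: 0.42 × 2.8 = 1.176 pp.
TFP growth = 5 − 4.612 = 0.388%.

Total factor productivity growth was 0.39%.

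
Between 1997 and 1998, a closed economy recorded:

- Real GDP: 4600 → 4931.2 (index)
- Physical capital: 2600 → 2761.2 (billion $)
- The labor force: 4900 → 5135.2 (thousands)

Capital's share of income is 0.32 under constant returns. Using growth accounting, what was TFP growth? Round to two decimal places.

TFP grew 1.95%.

Real GDP growth = (4931.2 − 4600) / 4600 = 7.2%.
Physical capital growth = (2761.2 − 2600) / 2600 = 6.2%.
The labor force growth = (5135.2 − 4900) / 4900 = 4.8%.
Labor's share = 1 − 0.32 = 0.68.
Physical capital: 0.32 × 6.2 = 1.984 pp.
The labor force: 0.68 × 4.8 = 3.264 pp.
TFP growth = 7.2 − 5.248 = 1.952%.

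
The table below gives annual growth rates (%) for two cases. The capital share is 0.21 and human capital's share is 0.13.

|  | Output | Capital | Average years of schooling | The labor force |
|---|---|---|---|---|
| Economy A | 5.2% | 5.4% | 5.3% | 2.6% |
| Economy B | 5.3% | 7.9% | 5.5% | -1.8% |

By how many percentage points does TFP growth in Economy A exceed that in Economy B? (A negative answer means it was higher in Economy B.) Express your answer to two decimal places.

Labor's share = 1 − 0.21 − 0.13 = 0.66.
Economy A: TFP = 5.2 − 1.134 − 0.689 − 1.716 = 1.661%.
Economy B: TFP = 5.3 − 1.659 − 0.715 + 1.188 = 4.114%.
Difference = 1.661 − (4.114) = -2.453 pp.

-2.45 percentage points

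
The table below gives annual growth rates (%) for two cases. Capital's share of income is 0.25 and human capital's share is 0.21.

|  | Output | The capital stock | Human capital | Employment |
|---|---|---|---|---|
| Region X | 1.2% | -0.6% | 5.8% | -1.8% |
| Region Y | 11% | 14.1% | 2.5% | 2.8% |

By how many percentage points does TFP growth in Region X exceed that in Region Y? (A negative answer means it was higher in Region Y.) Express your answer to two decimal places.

Labor's share = 1 − 0.25 − 0.21 = 0.54.
Region X: TFP = 1.2 + 0.15 − 1.218 + 0.972 = 1.104%.
Region Y: TFP = 11 − 3.525 − 0.525 − 1.512 = 5.438%.
Difference = 1.104 − (5.438) = -4.334 pp.

-4.33 percentage points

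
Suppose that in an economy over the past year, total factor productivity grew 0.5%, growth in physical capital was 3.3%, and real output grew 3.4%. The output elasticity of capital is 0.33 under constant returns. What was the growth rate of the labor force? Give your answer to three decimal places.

The labor force grew 2.703%.

Labor's share = 1 − 0.33 = 0.67.
gY = gA + 0.33×3.3 + 0.67×g.
0.67×g = 3.4 − 0.5 − 1.089 = 1.811.
g = 1.811 / 0.67 = 2.70299%.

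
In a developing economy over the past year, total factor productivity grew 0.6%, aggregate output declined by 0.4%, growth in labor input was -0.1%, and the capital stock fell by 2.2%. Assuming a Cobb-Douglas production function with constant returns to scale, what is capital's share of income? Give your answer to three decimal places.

gY = gA + α·gK + (1−α)·gL, so gY − gA − gL = α(gK − gL).
-0.4 − 0.6 + 0.1 = α × (-2.2 − (-0.1)).
-0.9 = -2.1 α, so α = 0.42857.

Capital's share of income is 0.429.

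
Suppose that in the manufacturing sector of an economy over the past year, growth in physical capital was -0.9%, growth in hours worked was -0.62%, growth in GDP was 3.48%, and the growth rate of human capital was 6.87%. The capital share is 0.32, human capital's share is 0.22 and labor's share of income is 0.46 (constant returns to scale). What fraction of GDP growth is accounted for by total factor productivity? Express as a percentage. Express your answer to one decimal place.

Labor's share = 1 − 0.32 − 0.22 = 0.46.
Physical capital: 0.32 × (-0.9) = -0.288 pp.
Human capital: 0.22 × 6.87 = 1.5114 pp.
Hours worked: 0.46 × (-0.62) = -0.2852 pp.
TFP growth = 3.48 − 0.9382 = 2.5418%.
TFP share of growth = 2.5418 / 3.48 × 100 = 73.04%.

Total factor productivity accounted for 73.0% of growth.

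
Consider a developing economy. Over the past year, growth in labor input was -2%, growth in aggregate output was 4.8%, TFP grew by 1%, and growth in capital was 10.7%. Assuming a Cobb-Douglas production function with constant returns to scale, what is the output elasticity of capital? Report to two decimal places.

gY = gA + α·gK + (1−α)·gL, so gY − gA − gL = α(gK − gL).
4.8 − 1 + 2 = α × (10.7 − (-2)).
5.8 = 12.7 α, so α = 0.4567.

The output elasticity of capital is 0.46.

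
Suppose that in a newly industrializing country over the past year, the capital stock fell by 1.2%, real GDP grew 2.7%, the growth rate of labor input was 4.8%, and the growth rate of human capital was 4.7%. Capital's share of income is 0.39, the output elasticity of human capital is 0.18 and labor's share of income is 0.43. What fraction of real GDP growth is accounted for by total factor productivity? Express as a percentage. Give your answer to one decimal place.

9.6%

Labor's share = 1 − 0.39 − 0.18 = 0.43.
The capital stock: 0.39 × (-1.2) = -0.468 pp.
Human capital: 0.18 × 4.7 = 0.846 pp.
Labor input: 0.43 × 4.8 = 2.064 pp.
TFP growth = 2.7 − 2.442 = 0.258%.
TFP share of growth = 0.258 / 2.7 × 100 = 9.556%.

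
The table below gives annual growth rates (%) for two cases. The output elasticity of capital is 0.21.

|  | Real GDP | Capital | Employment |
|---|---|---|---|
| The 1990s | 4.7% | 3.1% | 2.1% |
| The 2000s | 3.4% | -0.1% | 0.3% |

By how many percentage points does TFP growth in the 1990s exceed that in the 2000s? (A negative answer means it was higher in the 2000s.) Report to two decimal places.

Labor's share = 1 − 0.21 = 0.79.
The 1990s: TFP = 4.7 − 0.651 − 1.659 = 2.39%.
The 2000s: TFP = 3.4 + 0.021 − 0.237 = 3.184%.
Difference = 2.39 − (3.184) = -0.794 pp.

-0.79 percentage points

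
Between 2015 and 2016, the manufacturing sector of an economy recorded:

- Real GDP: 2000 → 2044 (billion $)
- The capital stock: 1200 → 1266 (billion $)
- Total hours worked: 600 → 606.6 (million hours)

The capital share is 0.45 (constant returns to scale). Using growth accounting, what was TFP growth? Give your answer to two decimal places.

Real GDP growth = (2044 − 2000) / 2000 = 2.2%.
The capital stock growth = (1266 − 1200) / 1200 = 5.5%.
Total hours worked growth = (606.6 − 600) / 600 = 1.1%.
Labor's share = 1 − 0.45 = 0.55.
The capital stock: 0.45 × 5.5 = 2.475 pp.
Total hours worked: 0.55 × 1.1 = 0.605 pp.
TFP growth = 2.2 − 3.08 = -0.88%.

-0.88%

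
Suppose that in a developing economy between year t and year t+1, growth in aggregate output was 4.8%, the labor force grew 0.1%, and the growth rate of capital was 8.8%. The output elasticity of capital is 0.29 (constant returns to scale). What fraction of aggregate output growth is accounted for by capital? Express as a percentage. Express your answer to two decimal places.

Capital contributed 0.29 × 8.8 = 2.552 pp.
Share of growth = 2.552 / 4.8 × 100 = 53.1667%.

53.17%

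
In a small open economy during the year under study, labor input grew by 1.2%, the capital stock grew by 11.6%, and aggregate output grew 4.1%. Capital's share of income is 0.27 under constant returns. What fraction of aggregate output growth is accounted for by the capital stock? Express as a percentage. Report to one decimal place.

The capital stock contributed 0.27 × 11.6 = 3.132 pp.
Share of growth = 3.132 / 4.1 × 100 = 76.39%.

The capital stock accounted for 76.4% of growth.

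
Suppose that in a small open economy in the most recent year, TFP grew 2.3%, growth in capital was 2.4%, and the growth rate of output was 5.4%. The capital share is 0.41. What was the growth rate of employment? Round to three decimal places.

Employment growth was 3.586%.

Labor's share = 1 − 0.41 = 0.59.
gY = gA + 0.41×2.4 + 0.59×g.
0.59×g = 5.4 − 2.3 − 0.984 = 2.116.
g = 2.116 / 0.59 = 3.58644%.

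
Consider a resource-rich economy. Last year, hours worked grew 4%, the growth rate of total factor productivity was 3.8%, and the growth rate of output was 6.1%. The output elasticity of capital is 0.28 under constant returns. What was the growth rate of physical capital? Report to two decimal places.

Labor's share = 1 − 0.28 = 0.72.
gY = gA + 0.72×4 + 0.28×g.
0.28×g = 6.1 − 3.8 − 2.88 = -0.58.
g = -0.58 / 0.28 = -2.0714%.

-2.07%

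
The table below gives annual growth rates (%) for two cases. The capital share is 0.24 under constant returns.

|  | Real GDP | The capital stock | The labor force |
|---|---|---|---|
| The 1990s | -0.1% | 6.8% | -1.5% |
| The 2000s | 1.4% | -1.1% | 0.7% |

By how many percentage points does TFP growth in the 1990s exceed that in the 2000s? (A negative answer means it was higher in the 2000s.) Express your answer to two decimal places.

-1.72 percentage points

Labor's share = 1 − 0.24 = 0.76.
The 1990s: TFP = -0.1 − 1.632 + 1.14 = -0.592%.
The 2000s: TFP = 1.4 + 0.264 − 0.532 = 1.132%.
Difference = -0.592 − (1.132) = -1.724 pp.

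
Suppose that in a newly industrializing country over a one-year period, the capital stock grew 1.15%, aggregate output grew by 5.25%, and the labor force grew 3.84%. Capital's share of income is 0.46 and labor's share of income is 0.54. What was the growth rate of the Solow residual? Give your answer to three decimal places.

Labor's share = 1 − 0.46 = 0.54.
The capital stock: 0.46 × 1.15 = 0.529 pp.
The labor force: 0.54 × 3.84 = 2.0736 pp.
TFP growth = 5.25 − 2.6026 = 2.6474%.

The Solow residual growth was 2.647%.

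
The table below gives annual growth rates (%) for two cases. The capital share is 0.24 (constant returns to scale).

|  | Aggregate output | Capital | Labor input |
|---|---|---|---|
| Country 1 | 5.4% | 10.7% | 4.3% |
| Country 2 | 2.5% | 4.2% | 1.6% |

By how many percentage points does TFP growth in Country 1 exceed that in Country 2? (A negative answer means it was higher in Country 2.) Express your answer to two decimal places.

-0.71 percentage points

Labor's share = 1 − 0.24 = 0.76.
Country 1: TFP = 5.4 − 2.568 − 3.268 = -0.436%.
Country 2: TFP = 2.5 − 1.008 − 1.216 = 0.276%.
Difference = -0.436 − (0.276) = -0.712 pp.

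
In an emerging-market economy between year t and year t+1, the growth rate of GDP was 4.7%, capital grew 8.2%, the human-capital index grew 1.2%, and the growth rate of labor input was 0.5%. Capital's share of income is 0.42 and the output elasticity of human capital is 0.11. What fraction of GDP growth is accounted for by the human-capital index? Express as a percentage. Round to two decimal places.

2.81%

The human-capital index contributed 0.11 × 1.2 = 0.132 pp.
Share of growth = 0.132 / 4.7 × 100 = 2.8085%.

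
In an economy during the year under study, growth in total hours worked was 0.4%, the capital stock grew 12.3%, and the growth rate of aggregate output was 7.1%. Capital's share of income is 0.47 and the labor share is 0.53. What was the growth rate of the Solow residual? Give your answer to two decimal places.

1.11%

Labor's share = 1 − 0.47 = 0.53.
The capital stock: 0.47 × 12.3 = 5.781 pp.
Total hours worked: 0.53 × 0.4 = 0.212 pp.
TFP growth = 7.1 − 5.993 = 1.107%.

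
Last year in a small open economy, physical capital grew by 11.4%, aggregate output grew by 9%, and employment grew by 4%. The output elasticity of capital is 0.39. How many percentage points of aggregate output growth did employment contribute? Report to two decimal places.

Labor's share = 1 − 0.39 = 0.61.
Contribution = share × growth = 0.61 × 4 = 2.44 pp.

2.44 pp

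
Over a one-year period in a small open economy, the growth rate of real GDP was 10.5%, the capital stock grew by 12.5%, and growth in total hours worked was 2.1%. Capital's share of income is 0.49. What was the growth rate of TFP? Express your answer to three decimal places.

Labor's share = 1 − 0.49 = 0.51.
The capital stock: 0.49 × 12.5 = 6.125 pp.
Total hours worked: 0.51 × 2.1 = 1.071 pp.
TFP growth = 10.5 − 7.196 = 3.304%.

3.304%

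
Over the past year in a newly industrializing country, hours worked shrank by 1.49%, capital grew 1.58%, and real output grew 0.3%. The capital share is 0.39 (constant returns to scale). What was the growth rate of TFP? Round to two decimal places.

TFP growth was 0.59%.

Labor's share = 1 − 0.39 = 0.61.
Capital: 0.39 × 1.58 = 0.6162 pp.
Hours worked: 0.61 × (-1.49) = -0.9089 pp.
TFP growth = 0.3 + 0.2927 = 0.5927%.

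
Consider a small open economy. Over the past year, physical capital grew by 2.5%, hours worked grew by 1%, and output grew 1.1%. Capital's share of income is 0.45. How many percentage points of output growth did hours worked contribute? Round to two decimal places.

Labor's share = 1 − 0.45 = 0.55.
Contribution = share × growth = 0.55 × 1 = 0.55 pp.

0.55 percentage points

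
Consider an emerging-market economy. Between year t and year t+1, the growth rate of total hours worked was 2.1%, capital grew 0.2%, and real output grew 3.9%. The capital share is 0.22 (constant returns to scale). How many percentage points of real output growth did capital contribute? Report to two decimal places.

Contribution = share × growth = 0.22 × 0.2 = 0.044 pp.

0.04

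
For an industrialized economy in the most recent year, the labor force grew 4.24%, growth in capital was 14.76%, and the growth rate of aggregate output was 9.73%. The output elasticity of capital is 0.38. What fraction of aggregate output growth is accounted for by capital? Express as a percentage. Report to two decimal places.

Capital contributed 0.38 × 14.76 = 5.6088 pp.
Share of growth = 5.6088 / 9.73 × 100 = 57.6444%.

57.64%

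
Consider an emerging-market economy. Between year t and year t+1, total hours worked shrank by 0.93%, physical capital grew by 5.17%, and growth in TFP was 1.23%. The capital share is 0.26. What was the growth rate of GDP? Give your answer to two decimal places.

GDP growth was 1.89%.

Labor's share = 1 − 0.26 = 0.74.
Physical capital: 0.26 × 5.17 = 1.3442 pp.
Total hours worked: 0.74 × (-0.93) = -0.6882 pp.
Output growth = 1.23 + 0.656 = 1.886%.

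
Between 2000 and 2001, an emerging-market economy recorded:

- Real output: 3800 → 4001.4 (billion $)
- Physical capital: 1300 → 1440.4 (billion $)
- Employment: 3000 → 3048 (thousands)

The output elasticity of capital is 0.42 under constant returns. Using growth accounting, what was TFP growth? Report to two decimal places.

-0.16%

Real output growth = (4001.4 − 3800) / 3800 = 5.3%.
Physical capital growth = (1440.4 − 1300) / 1300 = 10.8%.
Employment growth = (3048 − 3000) / 3000 = 1.6%.
Labor's share = 1 − 0.42 = 0.58.
Physical capital: 0.42 × 10.8 = 4.536 pp.
Employment: 0.58 × 1.6 = 0.928 pp.
TFP growth = 5.3 − 5.464 = -0.164%.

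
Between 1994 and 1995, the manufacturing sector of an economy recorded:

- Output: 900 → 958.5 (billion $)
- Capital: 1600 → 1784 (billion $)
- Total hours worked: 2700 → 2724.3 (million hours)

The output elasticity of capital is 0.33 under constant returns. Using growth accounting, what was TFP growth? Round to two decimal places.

Output growth = (958.5 − 900) / 900 = 6.5%.
Capital growth = (1784 − 1600) / 1600 = 11.5%.
Total hours worked growth = (2724.3 − 2700) / 2700 = 0.9%.
Labor's share = 1 − 0.33 = 0.67.
Capital: 0.33 × 11.5 = 3.795 pp.
Total hours worked: 0.67 × 0.9 = 0.603 pp.
TFP growth = 6.5 − 4.398 = 2.102%.

TFP grew 2.10%.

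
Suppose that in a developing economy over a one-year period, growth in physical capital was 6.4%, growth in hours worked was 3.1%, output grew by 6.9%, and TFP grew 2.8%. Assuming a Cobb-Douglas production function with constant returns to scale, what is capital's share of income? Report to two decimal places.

gY = gA + α·gK + (1−α)·gL, so gY − gA − gL = α(gK − gL).
6.9 − 2.8 − 3.1 = α × (6.4 − 3.1).
1 = 3.3 α, so α = 0.303.

0.30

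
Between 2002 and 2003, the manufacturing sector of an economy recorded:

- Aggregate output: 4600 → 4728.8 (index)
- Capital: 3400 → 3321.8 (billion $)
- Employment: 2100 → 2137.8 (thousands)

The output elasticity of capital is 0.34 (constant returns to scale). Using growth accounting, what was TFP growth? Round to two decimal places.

2.39%

Aggregate output growth = (4728.8 − 4600) / 4600 = 2.8%.
Capital growth = (3321.8 − 3400) / 3400 = -2.3%.
Employment growth = (2137.8 − 2100) / 2100 = 1.8%.
Labor's share = 1 − 0.34 = 0.66.
Capital: 0.34 × (-2.3) = -0.782 pp.
Employment: 0.66 × 1.8 = 1.188 pp.
TFP growth = 2.8 − 0.406 = 2.394%.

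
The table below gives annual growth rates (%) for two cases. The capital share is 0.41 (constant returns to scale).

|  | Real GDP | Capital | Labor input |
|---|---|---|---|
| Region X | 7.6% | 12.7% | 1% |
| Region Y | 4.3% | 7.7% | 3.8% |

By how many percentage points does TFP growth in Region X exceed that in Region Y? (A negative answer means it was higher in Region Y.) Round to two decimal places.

Labor's share = 1 − 0.41 = 0.59.
Region X: TFP = 7.6 − 5.207 − 0.59 = 1.803%.
Region Y: TFP = 4.3 − 3.157 − 2.242 = -1.099%.
Difference = 1.803 − (-1.099) = 2.902 pp.

2.90 percentage points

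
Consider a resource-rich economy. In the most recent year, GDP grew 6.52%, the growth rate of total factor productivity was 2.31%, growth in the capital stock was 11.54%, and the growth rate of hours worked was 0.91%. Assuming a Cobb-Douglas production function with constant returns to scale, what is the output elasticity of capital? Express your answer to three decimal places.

0.310

gY = gA + α·gK + (1−α)·gL, so gY − gA − gL = α(gK − gL).
6.52 − 2.31 − 0.91 = α × (11.54 − 0.91).
3.3 = 10.63 α, so α = 0.31044.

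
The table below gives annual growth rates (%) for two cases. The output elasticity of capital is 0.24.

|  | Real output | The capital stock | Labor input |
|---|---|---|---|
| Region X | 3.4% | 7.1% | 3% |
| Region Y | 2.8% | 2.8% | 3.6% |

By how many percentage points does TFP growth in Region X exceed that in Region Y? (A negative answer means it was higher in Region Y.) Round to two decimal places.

Labor's share = 1 − 0.24 = 0.76.
Region X: TFP = 3.4 − 1.704 − 2.28 = -0.584%.
Region Y: TFP = 2.8 − 0.672 − 2.736 = -0.608%.
Difference = -0.584 − (-0.608) = 0.024 pp.

0.02 percentage points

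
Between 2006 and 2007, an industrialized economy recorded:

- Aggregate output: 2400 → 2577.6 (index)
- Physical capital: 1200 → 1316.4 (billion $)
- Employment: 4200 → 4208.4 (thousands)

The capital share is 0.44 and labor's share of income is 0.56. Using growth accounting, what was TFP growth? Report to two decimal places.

3.02%

Aggregate output growth = (2577.6 − 2400) / 2400 = 7.4%.
Physical capital growth = (1316.4 − 1200) / 1200 = 9.7%.
Employment growth = (4208.4 − 4200) / 4200 = 0.2%.
Labor's share = 1 − 0.44 = 0.56.
Physical capital: 0.44 × 9.7 = 4.268 pp.
Employment: 0.56 × 0.2 = 0.112 pp.
TFP growth = 7.4 − 4.38 = 3.02%.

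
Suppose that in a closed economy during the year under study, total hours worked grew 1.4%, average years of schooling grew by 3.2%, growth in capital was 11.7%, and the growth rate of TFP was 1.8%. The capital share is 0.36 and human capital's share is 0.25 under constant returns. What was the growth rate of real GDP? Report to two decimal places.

Labor's share = 1 − 0.36 − 0.25 = 0.39.
Capital: 0.36 × 11.7 = 4.212 pp.
Average years of schooling: 0.25 × 3.2 = 0.8 pp.
Total hours worked: 0.39 × 1.4 = 0.546 pp.
Output growth = 1.8 + 5.558 = 7.358%.

7.36%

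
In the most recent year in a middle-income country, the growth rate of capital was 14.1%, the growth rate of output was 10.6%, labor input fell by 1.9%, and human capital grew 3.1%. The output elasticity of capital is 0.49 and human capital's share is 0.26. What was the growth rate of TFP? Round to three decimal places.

Labor's share = 1 − 0.49 − 0.26 = 0.25.
Capital: 0.49 × 14.1 = 6.909 pp.
Human capital: 0.26 × 3.1 = 0.806 pp.
Labor input: 0.25 × (-1.9) = -0.475 pp.
TFP growth = 10.6 − 7.24 = 3.36%.

3.360%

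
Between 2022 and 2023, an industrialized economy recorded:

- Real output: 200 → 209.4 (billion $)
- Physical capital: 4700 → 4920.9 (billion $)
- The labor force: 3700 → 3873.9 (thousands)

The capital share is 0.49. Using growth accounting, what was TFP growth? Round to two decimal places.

0.00%

Real output growth = (209.4 − 200) / 200 = 4.7%.
Physical capital growth = (4920.9 − 4700) / 4700 = 4.7%.
The labor force growth = (3873.9 − 3700) / 3700 = 4.7%.
Labor's share = 1 − 0.49 = 0.51.
Physical capital: 0.49 × 4.7 = 2.303 pp.
The labor force: 0.51 × 4.7 = 2.397 pp.
TFP growth = 4.7 − 4.7 = 0%.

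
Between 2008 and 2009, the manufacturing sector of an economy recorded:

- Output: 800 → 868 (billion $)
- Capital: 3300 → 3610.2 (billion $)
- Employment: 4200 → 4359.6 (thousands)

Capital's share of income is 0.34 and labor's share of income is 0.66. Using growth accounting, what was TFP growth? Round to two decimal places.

2.80%

Output growth = (868 − 800) / 800 = 8.5%.
Capital growth = (3610.2 − 3300) / 3300 = 9.4%.
Employment growth = (4359.6 − 4200) / 4200 = 3.8%.
Labor's share = 1 − 0.34 = 0.66.
Capital: 0.34 × 9.4 = 3.196 pp.
Employment: 0.66 × 3.8 = 2.508 pp.
TFP growth = 8.5 − 5.704 = 2.796%.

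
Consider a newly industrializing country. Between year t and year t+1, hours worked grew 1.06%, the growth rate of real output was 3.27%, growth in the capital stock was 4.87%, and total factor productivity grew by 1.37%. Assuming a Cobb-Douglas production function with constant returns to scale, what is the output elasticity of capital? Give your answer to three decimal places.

gY = gA + α·gK + (1−α)·gL, so gY − gA − gL = α(gK − gL).
3.27 − 1.37 − 1.06 = α × (4.87 − 1.06).
0.84 = 3.81 α, so α = 0.22047.

α = 0.220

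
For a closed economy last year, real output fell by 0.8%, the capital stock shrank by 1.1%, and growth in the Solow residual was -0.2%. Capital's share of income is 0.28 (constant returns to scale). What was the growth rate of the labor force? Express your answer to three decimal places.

Labor's share = 1 − 0.28 = 0.72.
gY = gA + 0.28×(-1.1) + 0.72×g.
0.72×g = -0.8 + 0.2 + 0.308 = -0.292.
g = -0.292 / 0.72 = -0.40556%.

-0.406%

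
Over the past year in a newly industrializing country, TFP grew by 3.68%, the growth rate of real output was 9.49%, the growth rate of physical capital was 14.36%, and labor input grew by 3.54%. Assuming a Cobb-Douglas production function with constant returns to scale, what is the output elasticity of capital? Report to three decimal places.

gY = gA + α·gK + (1−α)·gL, so gY − gA − gL = α(gK − gL).
9.49 − 3.68 − 3.54 = α × (14.36 − 3.54).
2.27 = 10.82 α, so α = 0.2098.

0.210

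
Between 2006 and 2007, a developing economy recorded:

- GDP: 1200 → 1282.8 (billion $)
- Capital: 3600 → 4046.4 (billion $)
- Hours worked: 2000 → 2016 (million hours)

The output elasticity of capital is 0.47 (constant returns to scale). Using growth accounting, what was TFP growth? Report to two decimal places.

0.65%

GDP growth = (1282.8 − 1200) / 1200 = 6.9%.
Capital growth = (4046.4 − 3600) / 3600 = 12.4%.
Hours worked growth = (2016 − 2000) / 2000 = 0.8%.
Labor's share = 1 − 0.47 = 0.53.
Capital: 0.47 × 12.4 = 5.828 pp.
Hours worked: 0.53 × 0.8 = 0.424 pp.
TFP growth = 6.9 − 6.252 = 0.648%.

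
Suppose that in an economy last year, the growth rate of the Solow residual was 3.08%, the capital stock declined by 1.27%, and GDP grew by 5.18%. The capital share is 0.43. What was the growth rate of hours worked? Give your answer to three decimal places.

4.642%

Labor's share = 1 − 0.43 = 0.57.
gY = gA + 0.43×(-1.27) + 0.57×g.
0.57×g = 5.18 − 3.08 + 0.5461 = 2.6461.
g = 2.6461 / 0.57 = 4.64228%.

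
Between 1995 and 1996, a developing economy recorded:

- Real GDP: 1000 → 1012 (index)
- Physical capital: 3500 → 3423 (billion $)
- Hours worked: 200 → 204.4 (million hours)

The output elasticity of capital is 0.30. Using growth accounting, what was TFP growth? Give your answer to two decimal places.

Real GDP growth = (1012 − 1000) / 1000 = 1.2%.
Physical capital growth = (3423 − 3500) / 3500 = -2.2%.
Hours worked growth = (204.4 − 200) / 200 = 2.2%.
Labor's share = 1 − 0.3 = 0.7.
Physical capital: 0.3 × (-2.2) = -0.66 pp.
Hours worked: 0.7 × 2.2 = 1.54 pp.
TFP growth = 1.2 − 0.88 = 0.32%.

TFP growth was 0.32%.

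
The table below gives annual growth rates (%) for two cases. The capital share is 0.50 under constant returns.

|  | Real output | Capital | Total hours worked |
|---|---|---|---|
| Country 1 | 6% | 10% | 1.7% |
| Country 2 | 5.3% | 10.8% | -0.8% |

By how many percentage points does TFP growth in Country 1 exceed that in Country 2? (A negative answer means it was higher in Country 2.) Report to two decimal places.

-0.15 percentage points

Labor's share = 1 − 0.5 = 0.5.
Country 1: TFP = 6 − 5 − 0.85 = 0.15%.
Country 2: TFP = 5.3 − 5.4 + 0.4 = 0.3%.
Difference = 0.15 − (0.3) = -0.15 pp.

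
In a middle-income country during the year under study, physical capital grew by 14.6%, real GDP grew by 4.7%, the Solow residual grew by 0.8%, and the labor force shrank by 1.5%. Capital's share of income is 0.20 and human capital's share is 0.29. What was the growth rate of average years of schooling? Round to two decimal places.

6.02%

Labor's share = 1 − 0.2 − 0.29 = 0.51.
gY = gA + 0.2×14.6 + 0.51×(-1.5) + 0.29×g.
0.29×g = 4.7 − 0.8 − 2.155 = 1.745.
g = 1.745 / 0.29 = 6.0172%.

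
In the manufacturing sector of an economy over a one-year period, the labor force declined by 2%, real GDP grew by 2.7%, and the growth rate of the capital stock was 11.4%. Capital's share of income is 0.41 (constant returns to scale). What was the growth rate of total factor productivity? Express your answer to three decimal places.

-0.794%

Labor's share = 1 − 0.41 = 0.59.
The capital stock: 0.41 × 11.4 = 4.674 pp.
The labor force: 0.59 × (-2) = -1.18 pp.
TFP growth = 2.7 − 3.494 = -0.794%.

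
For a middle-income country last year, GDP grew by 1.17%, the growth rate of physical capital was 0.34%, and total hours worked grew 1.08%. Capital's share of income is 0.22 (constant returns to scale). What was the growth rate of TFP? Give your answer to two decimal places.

Labor's share = 1 − 0.22 = 0.78.
Physical capital: 0.22 × 0.34 = 0.0748 pp.
Total hours worked: 0.78 × 1.08 = 0.8424 pp.
TFP growth = 1.17 − 0.9172 = 0.2528%.

0.25%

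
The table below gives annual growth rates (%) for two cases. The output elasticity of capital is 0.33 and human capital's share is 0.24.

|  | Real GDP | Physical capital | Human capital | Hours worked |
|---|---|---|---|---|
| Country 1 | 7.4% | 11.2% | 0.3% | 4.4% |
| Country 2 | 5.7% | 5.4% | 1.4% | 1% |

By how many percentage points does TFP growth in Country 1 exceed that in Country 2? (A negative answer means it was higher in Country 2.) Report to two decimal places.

Labor's share = 1 − 0.33 − 0.24 = 0.43.
Country 1: TFP = 7.4 − 3.696 − 0.072 − 1.892 = 1.74%.
Country 2: TFP = 5.7 − 1.782 − 0.336 − 0.43 = 3.152%.
Difference = 1.74 − (3.152) = -1.412 pp.

-1.41 percentage points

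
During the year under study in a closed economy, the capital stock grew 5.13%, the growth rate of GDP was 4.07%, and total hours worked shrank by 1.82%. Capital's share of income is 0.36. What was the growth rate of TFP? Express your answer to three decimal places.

3.388%

Labor's share = 1 − 0.36 = 0.64.
The capital stock: 0.36 × 5.13 = 1.8468 pp.
Total hours worked: 0.64 × (-1.82) = -1.1648 pp.
TFP growth = 4.07 − 0.682 = 3.388%.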